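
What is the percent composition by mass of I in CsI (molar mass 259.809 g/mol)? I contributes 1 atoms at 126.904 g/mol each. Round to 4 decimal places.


pct = 100 * (n_elem * M_elem) / M_total
mass_contribution = 1 * 126.904 = 126.904 g/mol
pct = 100 * 126.904 / 259.809
pct = 48.84511314 %, rounded to 4 dp:

48.8451 %


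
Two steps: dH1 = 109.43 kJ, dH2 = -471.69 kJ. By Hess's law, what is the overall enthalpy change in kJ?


Hess's law: enthalpy is a state function, so add the step enthalpies.
dH_total = dH1 + dH2 = 109.43 + (-471.69)
dH_total = -362.26 kJ:

-362.26 kJ


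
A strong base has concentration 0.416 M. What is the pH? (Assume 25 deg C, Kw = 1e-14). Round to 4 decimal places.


A strong base dissociates completely, so [OH-] equals the given concentration.
pOH = -log10([OH-]) = -log10(0.416) = 0.380907
pH = 14 - pOH = 14 - 0.380907
pH = 13.619093, rounded to 4 dp:

13.6191


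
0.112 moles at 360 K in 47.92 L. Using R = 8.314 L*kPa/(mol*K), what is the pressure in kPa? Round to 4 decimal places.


PV = nRT, solve for P = nRT / V.
nRT = 0.112 * 8.314 * 360 = 335.2205
P = 335.2205 / 47.92
P = 6.99541945 kPa, rounded to 4 dp:

6.9954 kPa


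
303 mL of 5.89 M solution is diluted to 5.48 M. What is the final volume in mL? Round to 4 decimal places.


Dilution: M1*V1 = M2*V2, solve for V2.
V2 = M1*V1 / M2
V2 = 5.89 * 303 / 5.48
V2 = 1784.67 / 5.48
V2 = 325.66970803 mL, rounded to 4 dp:

325.6697 mL


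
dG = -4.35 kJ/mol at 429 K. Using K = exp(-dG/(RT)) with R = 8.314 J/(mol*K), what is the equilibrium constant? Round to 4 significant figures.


dG is in kJ/mol; multiply by 1000 to match R in J/(mol*K).
RT = 8.314 * 429 = 3566.706 J/mol
exponent = -dG*1000 / (RT) = -(-4.35*1000) / 3566.706 = 1.21961272
K = exp(1.21961272)
K = 3.3858762, rounded to 4 significant figures:

3.386


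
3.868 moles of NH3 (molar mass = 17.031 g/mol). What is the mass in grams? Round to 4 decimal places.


mass = n * M
mass = 3.868 * 17.031
mass = 65.875908 g, rounded to 4 dp:

65.8759 g


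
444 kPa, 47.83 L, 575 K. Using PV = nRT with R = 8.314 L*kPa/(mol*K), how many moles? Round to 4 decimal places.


PV = nRT, solve for n = PV / (RT).
PV = 444 * 47.83 = 21236.52
RT = 8.314 * 575 = 4780.55
n = 21236.52 / 4780.55
n = 4.44227547 mol, rounded to 4 dp:

4.4423 mol


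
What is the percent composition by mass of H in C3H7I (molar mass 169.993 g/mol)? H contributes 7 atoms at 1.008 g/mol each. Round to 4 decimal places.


pct = 100 * (n_elem * M_elem) / M_total
mass_contribution = 7 * 1.008 = 7.056 g/mol
pct = 100 * 7.056 / 169.993
pct = 4.15075915 %, rounded to 4 dp:

4.1508 %


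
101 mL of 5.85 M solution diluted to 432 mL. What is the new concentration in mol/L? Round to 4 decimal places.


Dilution: M1*V1 = M2*V2, solve for M2.
M2 = M1*V1 / V2
M2 = 5.85 * 101 / 432
M2 = 590.85 / 432
M2 = 1.36770833 mol/L, rounded to 4 dp:

1.3677 mol/L


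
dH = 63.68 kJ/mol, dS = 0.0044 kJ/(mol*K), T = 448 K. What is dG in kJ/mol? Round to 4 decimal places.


Gibbs: dG = dH - T*dS (consistent units, dS already in kJ/(mol*K)).
T*dS = 448 * 0.0044 = 1.9712
dG = 63.68 - (1.9712)
dG = 61.7088 kJ/mol, rounded to 4 dp:

61.7088 kJ/mol


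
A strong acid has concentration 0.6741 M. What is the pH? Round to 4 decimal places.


A strong acid dissociates completely, so [H+] equals the given concentration.
pH = -log10([H+]) = -log10(0.6741)
pH = 0.17127567, rounded to 4 dp:

0.1713


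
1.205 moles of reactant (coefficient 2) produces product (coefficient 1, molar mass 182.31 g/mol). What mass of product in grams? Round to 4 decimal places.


Use the coefficient ratio to convert reactant moles to product moles, then multiply by the product's molar mass.
moles_P = moles_R * (coeff_P / coeff_R) = 1.205 * (1/2) = 0.6025
mass_P = moles_P * M_P = 0.6025 * 182.31
mass_P = 109.841775 g, rounded to 4 dp:

109.8418 g


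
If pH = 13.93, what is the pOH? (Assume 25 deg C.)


At 25 deg C, pH + pOH = 14.
pOH = 14 - pH = 14 - 13.93
pOH = 0.07:

0.07


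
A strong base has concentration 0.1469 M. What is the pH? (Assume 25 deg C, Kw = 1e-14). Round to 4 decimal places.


A strong base dissociates completely, so [OH-] equals the given concentration.
pOH = -log10([OH-]) = -log10(0.1469) = 0.832978
pH = 14 - pOH = 14 - 0.832978
pH = 13.167022, rounded to 4 dp:

13.1670


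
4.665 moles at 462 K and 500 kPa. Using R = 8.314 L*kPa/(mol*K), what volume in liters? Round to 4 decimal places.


PV = nRT, solve for V = nRT / P.
nRT = 4.665 * 8.314 * 462 = 17918.5822
V = 17918.5822 / 500
V = 35.8371644 L, rounded to 4 dp:

35.8372 L


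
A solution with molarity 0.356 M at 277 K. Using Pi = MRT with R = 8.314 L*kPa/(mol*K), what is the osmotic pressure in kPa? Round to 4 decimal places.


Osmotic pressure (van't Hoff): Pi = M*R*T.
RT = 8.314 * 277 = 2302.978
Pi = 0.356 * 2302.978
Pi = 819.860168 kPa, rounded to 4 dp:

819.8602 kPa


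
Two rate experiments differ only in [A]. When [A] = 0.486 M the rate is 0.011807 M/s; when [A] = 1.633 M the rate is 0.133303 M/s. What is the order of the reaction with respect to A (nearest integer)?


Rate is proportional to [A]^n, so rate2/rate1 = ([A]2/[A]1)^n. Take logs to solve for n.
rate2/rate1 = 0.133303 / 0.011807 = 11.2902
[A]2/[A]1 = 1.633 / 0.486 = 3.3601
n = ln(11.2902) / ln(3.3601) = 2.0
Nearest integer order:

2


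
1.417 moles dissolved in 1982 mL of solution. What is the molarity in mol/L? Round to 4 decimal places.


Convert volume to liters: V_L = V_mL / 1000.
V_L = 1982 / 1000 = 1.982 L
M = n / V_L = 1.417 / 1.982
M = 0.71493441 mol/L, rounded to 4 dp:

0.7149 mol/L


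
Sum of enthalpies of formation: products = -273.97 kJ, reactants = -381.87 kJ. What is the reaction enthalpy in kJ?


dH_rxn = sum(dH_f products) - sum(dH_f reactants)
dH_rxn = -273.97 - (-381.87)
dH_rxn = 107.9 kJ:

107.90 kJ


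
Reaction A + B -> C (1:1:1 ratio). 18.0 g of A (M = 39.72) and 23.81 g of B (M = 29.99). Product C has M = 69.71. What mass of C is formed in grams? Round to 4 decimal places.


Find moles of each reactant; the smaller value is the limiting reagent in a 1:1:1 reaction, so moles_C equals moles of the limiter.
n_A = mass_A / M_A = 18.0 / 39.72 = 0.453172 mol
n_B = mass_B / M_B = 23.81 / 29.99 = 0.793931 mol
Limiting reagent: A (smaller), n_limiting = 0.453172 mol
mass_C = n_limiting * M_C = 0.453172 * 69.71
mass_C = 31.59062012 g, rounded to 4 dp:

31.5906 g


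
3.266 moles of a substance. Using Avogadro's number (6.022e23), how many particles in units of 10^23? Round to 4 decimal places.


N = n * NA, then divide by 1e23 for the requested units.
N / 1e23 = n * 6.022
N / 1e23 = 3.266 * 6.022
N / 1e23 = 19.667852, rounded to 4 dp:

19.6679


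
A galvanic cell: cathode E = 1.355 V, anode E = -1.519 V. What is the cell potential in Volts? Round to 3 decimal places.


Standard cell potential: E_cell = E_cathode - E_anode.
E_cell = 1.355 - (-1.519)
E_cell = 2.874 V, rounded to 3 dp:

2.874 V


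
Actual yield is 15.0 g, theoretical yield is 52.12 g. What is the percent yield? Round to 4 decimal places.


% yield = 100 * actual / theoretical
% yield = 100 * 15.0 / 52.12
% yield = 28.77973906 %, rounded to 4 dp:

28.7797 %


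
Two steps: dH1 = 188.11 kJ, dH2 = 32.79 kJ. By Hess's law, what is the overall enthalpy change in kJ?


Hess's law: enthalpy is a state function, so add the step enthalpies.
dH_total = dH1 + dH2 = 188.11 + (32.79)
dH_total = 220.9 kJ:

220.90 kJ


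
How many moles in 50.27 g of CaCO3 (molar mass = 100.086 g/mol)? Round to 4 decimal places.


n = mass / M
n = 50.27 / 100.086
n = 0.50226805 mol, rounded to 4 dp:

0.5023 mol


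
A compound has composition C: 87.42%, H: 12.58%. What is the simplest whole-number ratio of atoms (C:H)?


Assume 100 g of compound, divide each mass% by atomic mass to get moles, then normalize by the smallest to get a raw atom ratio.
Moles per 100 g: C: 87.42/12.011 = 7.2783, H: 12.58/1.008 = 12.4802
Raw ratio (divide by min = 7.2783): C: 1.0, H: 1.715
Multiply by 7 to clear fractions: C: 7.0 ~= 7, H: 12.003 ~= 12
Reduce by GCD to get the simplest whole-number ratio:

7:12


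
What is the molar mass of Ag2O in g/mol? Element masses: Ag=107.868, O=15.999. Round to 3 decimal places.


M = sum(count * atomic_mass) over atoms.
M = 2*107.868 + 1*15.999
M = 215.736 + 15.999
M = 231.735 g/mol, rounded to 3 dp:

231.735 g/mol


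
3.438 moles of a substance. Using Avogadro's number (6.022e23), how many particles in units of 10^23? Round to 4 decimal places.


N = n * NA, then divide by 1e23 for the requested units.
N / 1e23 = n * 6.022
N / 1e23 = 3.438 * 6.022
N / 1e23 = 20.703636, rounded to 4 dp:

20.7036


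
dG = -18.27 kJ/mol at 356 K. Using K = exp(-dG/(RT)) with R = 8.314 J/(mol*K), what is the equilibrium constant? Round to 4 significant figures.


dG is in kJ/mol; multiply by 1000 to match R in J/(mol*K).
RT = 8.314 * 356 = 2959.784 J/mol
exponent = -dG*1000 / (RT) = -(-18.27*1000) / 2959.784 = 6.17274774
K = exp(6.17274774)
K = 479.50184, rounded to 4 significant figures:

479.5


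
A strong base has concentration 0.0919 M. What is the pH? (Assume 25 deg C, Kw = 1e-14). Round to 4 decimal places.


A strong base dissociates completely, so [OH-] equals the given concentration.
pOH = -log10([OH-]) = -log10(0.0919) = 1.036684
pH = 14 - pOH = 14 - 1.036684
pH = 12.963316, rounded to 4 dp:

12.9633


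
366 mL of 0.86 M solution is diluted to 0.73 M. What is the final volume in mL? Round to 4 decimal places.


Dilution: M1*V1 = M2*V2, solve for V2.
V2 = M1*V1 / M2
V2 = 0.86 * 366 / 0.73
V2 = 314.76 / 0.73
V2 = 431.17808219 mL, rounded to 4 dp:

431.1781 mL


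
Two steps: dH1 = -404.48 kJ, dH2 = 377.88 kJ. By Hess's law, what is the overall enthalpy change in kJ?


Hess's law: enthalpy is a state function, so add the step enthalpies.
dH_total = dH1 + dH2 = -404.48 + (377.88)
dH_total = -26.6 kJ:

-26.60 kJ


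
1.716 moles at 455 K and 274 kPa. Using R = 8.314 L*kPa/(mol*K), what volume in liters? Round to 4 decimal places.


PV = nRT, solve for V = nRT / P.
nRT = 1.716 * 8.314 * 455 = 6491.4049
V = 6491.4049 / 274
V = 23.69125876 L, rounded to 4 dp:

23.6913 L


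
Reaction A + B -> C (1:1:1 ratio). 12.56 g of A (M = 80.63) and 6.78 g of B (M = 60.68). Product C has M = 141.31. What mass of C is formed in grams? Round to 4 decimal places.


Find moles of each reactant; the smaller value is the limiting reagent in a 1:1:1 reaction, so moles_C equals moles of the limiter.
n_A = mass_A / M_A = 12.56 / 80.63 = 0.155773 mol
n_B = mass_B / M_B = 6.78 / 60.68 = 0.111734 mol
Limiting reagent: B (smaller), n_limiting = 0.111734 mol
mass_C = n_limiting * M_C = 0.111734 * 141.31
mass_C = 15.78913154 g, rounded to 4 dp:

15.7891 g


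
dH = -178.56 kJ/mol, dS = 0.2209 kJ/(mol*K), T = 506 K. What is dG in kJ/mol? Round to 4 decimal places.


Gibbs: dG = dH - T*dS (consistent units, dS already in kJ/(mol*K)).
T*dS = 506 * 0.2209 = 111.7754
dG = -178.56 - (111.7754)
dG = -290.3354 kJ/mol, rounded to 4 dp:

-290.3354 kJ/mol


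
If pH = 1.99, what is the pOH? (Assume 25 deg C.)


At 25 deg C, pH + pOH = 14.
pOH = 14 - pH = 14 - 1.99
pOH = 12.01:

12.01


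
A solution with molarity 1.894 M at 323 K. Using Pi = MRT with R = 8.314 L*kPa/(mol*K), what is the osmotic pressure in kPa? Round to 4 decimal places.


Osmotic pressure (van't Hoff): Pi = M*R*T.
RT = 8.314 * 323 = 2685.422
Pi = 1.894 * 2685.422
Pi = 5086.189268 kPa, rounded to 4 dp:

5086.1893 kPa


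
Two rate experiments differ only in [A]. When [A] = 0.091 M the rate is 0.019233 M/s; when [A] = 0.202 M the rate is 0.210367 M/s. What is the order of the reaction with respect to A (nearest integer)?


Rate is proportional to [A]^n, so rate2/rate1 = ([A]2/[A]1)^n. Take logs to solve for n.
rate2/rate1 = 0.210367 / 0.019233 = 10.9378
[A]2/[A]1 = 0.202 / 0.091 = 2.2198
n = ln(10.9378) / ln(2.2198) = 3.0
Nearest integer order:

3


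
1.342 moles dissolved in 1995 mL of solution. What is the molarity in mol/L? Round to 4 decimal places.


Convert volume to liters: V_L = V_mL / 1000.
V_L = 1995 / 1000 = 1.995 L
M = n / V_L = 1.342 / 1.995
M = 0.6726817 mol/L, rounded to 4 dp:

0.6727 mol/L


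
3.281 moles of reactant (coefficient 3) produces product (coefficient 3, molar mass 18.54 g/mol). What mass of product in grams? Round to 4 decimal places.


Use the coefficient ratio to convert reactant moles to product moles, then multiply by the product's molar mass.
moles_P = moles_R * (coeff_P / coeff_R) = 3.281 * (3/3) = 3.281
mass_P = moles_P * M_P = 3.281 * 18.54
mass_P = 60.82974 g, rounded to 4 dp:

60.8297 g


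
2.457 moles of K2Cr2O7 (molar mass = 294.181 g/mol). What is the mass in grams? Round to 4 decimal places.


mass = n * M
mass = 2.457 * 294.181
mass = 722.802717 g, rounded to 4 dp:

722.8027 g


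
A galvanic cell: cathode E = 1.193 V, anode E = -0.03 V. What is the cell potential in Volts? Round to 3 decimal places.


Standard cell potential: E_cell = E_cathode - E_anode.
E_cell = 1.193 - (-0.03)
E_cell = 1.223 V, rounded to 3 dp:

1.223 V


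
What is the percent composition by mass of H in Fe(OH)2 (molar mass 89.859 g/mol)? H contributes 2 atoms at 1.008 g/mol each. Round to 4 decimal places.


pct = 100 * (n_elem * M_elem) / M_total
mass_contribution = 2 * 1.008 = 2.016 g/mol
pct = 100 * 2.016 / 89.859
pct = 2.24351484 %, rounded to 4 dp:

2.2435 %


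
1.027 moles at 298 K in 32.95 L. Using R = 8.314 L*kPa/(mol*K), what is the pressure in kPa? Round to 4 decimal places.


PV = nRT, solve for P = nRT / V.
nRT = 1.027 * 8.314 * 298 = 2544.4664
P = 2544.4664 / 32.95
P = 77.22204552 kPa, rounded to 4 dp:

77.2220 kPa


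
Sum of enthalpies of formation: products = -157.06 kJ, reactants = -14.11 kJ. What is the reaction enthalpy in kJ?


dH_rxn = sum(dH_f products) - sum(dH_f reactants)
dH_rxn = -157.06 - (-14.11)
dH_rxn = -142.95 kJ:

-142.95 kJ


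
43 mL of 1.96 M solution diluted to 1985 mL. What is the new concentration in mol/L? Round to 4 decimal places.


Dilution: M1*V1 = M2*V2, solve for M2.
M2 = M1*V1 / V2
M2 = 1.96 * 43 / 1985
M2 = 84.28 / 1985
M2 = 0.04245844 mol/L, rounded to 4 dp:

0.0425 mol/L


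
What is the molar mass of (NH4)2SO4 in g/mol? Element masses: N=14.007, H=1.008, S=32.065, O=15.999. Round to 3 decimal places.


M = sum(count * atomic_mass) over atoms.
M = 2*14.007 + 8*1.008 + 1*32.065 + 4*15.999
M = 28.014 + 8.064 + 32.065 + 63.996
M = 132.139 g/mol, rounded to 3 dp:

132.139 g/mol


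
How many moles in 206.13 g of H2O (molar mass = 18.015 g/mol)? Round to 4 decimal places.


n = mass / M
n = 206.13 / 18.015
n = 11.44213156 mol, rounded to 4 dp:

11.4421 mol


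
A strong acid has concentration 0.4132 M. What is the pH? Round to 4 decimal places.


A strong acid dissociates completely, so [H+] equals the given concentration.
pH = -log10([H+]) = -log10(0.4132)
pH = 0.38383969, rounded to 4 dp:

0.3838


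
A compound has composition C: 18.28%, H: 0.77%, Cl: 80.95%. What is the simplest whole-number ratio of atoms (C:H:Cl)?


Assume 100 g of compound, divide each mass% by atomic mass to get moles, then normalize by the smallest to get a raw atom ratio.
Moles per 100 g: C: 18.28/12.011 = 1.5219, H: 0.77/1.008 = 0.7639, Cl: 80.95/35.453 = 2.2833
Raw ratio (divide by min = 0.7639): C: 1.992, H: 1.0, Cl: 2.989
Multiply by 1 to clear fractions: C: 1.992 ~= 2, H: 1.0 ~= 1, Cl: 2.989 ~= 3
Reduce by GCD to get the simplest whole-number ratio:

2:1:3


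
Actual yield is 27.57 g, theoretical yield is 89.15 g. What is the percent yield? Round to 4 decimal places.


% yield = 100 * actual / theoretical
% yield = 100 * 27.57 / 89.15
% yield = 30.92540662 %, rounded to 4 dp:

30.9254 %


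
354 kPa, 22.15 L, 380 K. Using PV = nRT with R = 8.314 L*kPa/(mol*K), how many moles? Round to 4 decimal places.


PV = nRT, solve for n = PV / (RT).
PV = 354 * 22.15 = 7841.1
RT = 8.314 * 380 = 3159.32
n = 7841.1 / 3159.32
n = 2.48189484 mol, rounded to 4 dp:

2.4819 mol


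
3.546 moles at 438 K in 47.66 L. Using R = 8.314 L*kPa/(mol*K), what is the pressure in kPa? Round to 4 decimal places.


PV = nRT, solve for P = nRT / V.
nRT = 3.546 * 8.314 * 438 = 12912.8725
P = 12912.8725 / 47.66
P = 270.93731641 kPa, rounded to 4 dp:

270.9373 kPa


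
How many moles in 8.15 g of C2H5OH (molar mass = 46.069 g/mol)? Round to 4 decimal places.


n = mass / M
n = 8.15 / 46.069
n = 0.17690855 mol, rounded to 4 dp:

0.1769 mol


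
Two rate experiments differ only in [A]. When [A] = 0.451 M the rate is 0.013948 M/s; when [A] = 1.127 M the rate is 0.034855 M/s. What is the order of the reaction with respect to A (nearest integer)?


Rate is proportional to [A]^n, so rate2/rate1 = ([A]2/[A]1)^n. Take logs to solve for n.
rate2/rate1 = 0.034855 / 0.013948 = 2.4989
[A]2/[A]1 = 1.127 / 0.451 = 2.4989
n = ln(2.4989) / ln(2.4989) = 1.0
Nearest integer order:

1


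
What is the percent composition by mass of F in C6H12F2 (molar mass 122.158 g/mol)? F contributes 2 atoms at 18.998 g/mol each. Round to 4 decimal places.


pct = 100 * (n_elem * M_elem) / M_total
mass_contribution = 2 * 18.998 = 37.996 g/mol
pct = 100 * 37.996 / 122.158
pct = 31.10398009 %, rounded to 4 dp:

31.1040 %


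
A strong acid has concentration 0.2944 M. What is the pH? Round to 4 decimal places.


A strong acid dissociates completely, so [H+] equals the given concentration.
pH = -log10([H+]) = -log10(0.2944)
pH = 0.53106219, rounded to 4 dp:

0.5311


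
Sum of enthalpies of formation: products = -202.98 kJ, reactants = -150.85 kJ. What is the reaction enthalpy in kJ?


dH_rxn = sum(dH_f products) - sum(dH_f reactants)
dH_rxn = -202.98 - (-150.85)
dH_rxn = -52.13 kJ:

-52.13 kJ


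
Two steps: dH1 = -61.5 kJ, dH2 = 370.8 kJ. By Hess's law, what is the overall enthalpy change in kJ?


Hess's law: enthalpy is a state function, so add the step enthalpies.
dH_total = dH1 + dH2 = -61.5 + (370.8)
dH_total = 309.3 kJ:

309.30 kJ


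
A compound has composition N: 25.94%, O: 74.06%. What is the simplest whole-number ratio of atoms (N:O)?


Assume 100 g of compound, divide each mass% by atomic mass to get moles, then normalize by the smallest to get a raw atom ratio.
Moles per 100 g: N: 25.94/14.007 = 1.8519, O: 74.06/15.999 = 4.629
Raw ratio (divide by min = 1.8519): N: 1.0, O: 2.5
Multiply by 2 to clear fractions: N: 2.0 ~= 2, O: 4.999 ~= 5
Reduce by GCD to get the simplest whole-number ratio:

2:5


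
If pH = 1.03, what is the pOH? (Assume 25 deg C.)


At 25 deg C, pH + pOH = 14.
pOH = 14 - pH = 14 - 1.03
pOH = 12.97:

12.97


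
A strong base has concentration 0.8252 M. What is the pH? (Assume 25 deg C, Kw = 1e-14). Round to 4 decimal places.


A strong base dissociates completely, so [OH-] equals the given concentration.
pOH = -log10([OH-]) = -log10(0.8252) = 0.083441
pH = 14 - pOH = 14 - 0.083441
pH = 13.916559, rounded to 4 dp:

13.9166


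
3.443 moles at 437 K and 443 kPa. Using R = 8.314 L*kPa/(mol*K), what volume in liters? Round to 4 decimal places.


PV = nRT, solve for V = nRT / P.
nRT = 3.443 * 8.314 * 437 = 12509.1696
V = 12509.1696 / 443
V = 28.23740316 L, rounded to 4 dp:

28.2374 L


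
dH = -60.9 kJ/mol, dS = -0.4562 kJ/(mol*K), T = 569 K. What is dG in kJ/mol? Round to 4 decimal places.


Gibbs: dG = dH - T*dS (consistent units, dS already in kJ/(mol*K)).
T*dS = 569 * -0.4562 = -259.5778
dG = -60.9 - (-259.5778)
dG = 198.6778 kJ/mol, rounded to 4 dp:

198.6778 kJ/mol


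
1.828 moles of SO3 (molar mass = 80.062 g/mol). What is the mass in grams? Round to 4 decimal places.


mass = n * M
mass = 1.828 * 80.062
mass = 146.353336 g, rounded to 4 dp:

146.3533 g


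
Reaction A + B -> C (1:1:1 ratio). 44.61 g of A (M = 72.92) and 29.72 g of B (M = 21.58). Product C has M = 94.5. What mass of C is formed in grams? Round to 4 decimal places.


Find moles of each reactant; the smaller value is the limiting reagent in a 1:1:1 reaction, so moles_C equals moles of the limiter.
n_A = mass_A / M_A = 44.61 / 72.92 = 0.611766 mol
n_B = mass_B / M_B = 29.72 / 21.58 = 1.377201 mol
Limiting reagent: A (smaller), n_limiting = 0.611766 mol
mass_C = n_limiting * M_C = 0.611766 * 94.5
mass_C = 57.811887 g, rounded to 4 dp:

57.8119 g


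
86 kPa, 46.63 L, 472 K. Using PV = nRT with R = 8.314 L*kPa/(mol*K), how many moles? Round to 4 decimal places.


PV = nRT, solve for n = PV / (RT).
PV = 86 * 46.63 = 4010.18
RT = 8.314 * 472 = 3924.208
n = 4010.18 / 3924.208
n = 1.02190811 mol, rounded to 4 dp:

1.0219 mol


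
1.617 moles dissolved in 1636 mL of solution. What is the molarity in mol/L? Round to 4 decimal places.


Convert volume to liters: V_L = V_mL / 1000.
V_L = 1636 / 1000 = 1.636 L
M = n / V_L = 1.617 / 1.636
M = 0.98838631 mol/L, rounded to 4 dp:

0.9884 mol/L


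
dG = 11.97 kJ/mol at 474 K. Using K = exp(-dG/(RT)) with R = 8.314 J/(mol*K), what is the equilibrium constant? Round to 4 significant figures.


dG is in kJ/mol; multiply by 1000 to match R in J/(mol*K).
RT = 8.314 * 474 = 3940.836 J/mol
exponent = -dG*1000 / (RT) = -(11.97*1000) / 3940.836 = -3.03742658
K = exp(-3.03742658)
K = 0.047958147, rounded to 4 significant figures:

0.04796


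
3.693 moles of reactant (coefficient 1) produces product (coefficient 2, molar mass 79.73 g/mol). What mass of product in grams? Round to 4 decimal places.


Use the coefficient ratio to convert reactant moles to product moles, then multiply by the product's molar mass.
moles_P = moles_R * (coeff_P / coeff_R) = 3.693 * (2/1) = 7.386
mass_P = moles_P * M_P = 7.386 * 79.73
mass_P = 588.88578 g, rounded to 4 dp:

588.8858 g


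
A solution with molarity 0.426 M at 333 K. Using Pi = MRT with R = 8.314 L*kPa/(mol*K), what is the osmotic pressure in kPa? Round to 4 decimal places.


Osmotic pressure (van't Hoff): Pi = M*R*T.
RT = 8.314 * 333 = 2768.562
Pi = 0.426 * 2768.562
Pi = 1179.407412 kPa, rounded to 4 dp:

1179.4074 kPa


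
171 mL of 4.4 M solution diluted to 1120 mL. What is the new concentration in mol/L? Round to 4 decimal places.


Dilution: M1*V1 = M2*V2, solve for M2.
M2 = M1*V1 / V2
M2 = 4.4 * 171 / 1120
M2 = 752.4 / 1120
M2 = 0.67178571 mol/L, rounded to 4 dp:

0.6718 mol/L


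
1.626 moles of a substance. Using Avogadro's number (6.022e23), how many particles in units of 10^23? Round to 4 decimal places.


N = n * NA, then divide by 1e23 for the requested units.
N / 1e23 = n * 6.022
N / 1e23 = 1.626 * 6.022
N / 1e23 = 9.791772, rounded to 4 dp:

9.7918


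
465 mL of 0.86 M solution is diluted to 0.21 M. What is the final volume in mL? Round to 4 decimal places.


Dilution: M1*V1 = M2*V2, solve for V2.
V2 = M1*V1 / M2
V2 = 0.86 * 465 / 0.21
V2 = 399.9 / 0.21
V2 = 1904.28571429 mL, rounded to 4 dp:

1904.2857 mL


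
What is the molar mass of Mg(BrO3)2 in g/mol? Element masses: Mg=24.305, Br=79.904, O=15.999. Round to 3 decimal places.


M = sum(count * atomic_mass) over atoms.
M = 1*24.305 + 2*79.904 + 6*15.999
M = 24.305 + 159.808 + 95.994
M = 280.107 g/mol, rounded to 3 dp:

280.107 g/mol


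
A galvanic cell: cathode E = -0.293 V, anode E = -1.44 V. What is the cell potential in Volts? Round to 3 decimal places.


Standard cell potential: E_cell = E_cathode - E_anode.
E_cell = -0.293 - (-1.44)
E_cell = 1.147 V, rounded to 3 dp:

1.147 V


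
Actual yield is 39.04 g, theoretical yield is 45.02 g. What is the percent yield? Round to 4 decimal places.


% yield = 100 * actual / theoretical
% yield = 100 * 39.04 / 45.02
% yield = 86.71701466 %, rounded to 4 dp:

86.7170 %


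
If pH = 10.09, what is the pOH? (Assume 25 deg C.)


At 25 deg C, pH + pOH = 14.
pOH = 14 - pH = 14 - 10.09
pOH = 3.91:

3.91


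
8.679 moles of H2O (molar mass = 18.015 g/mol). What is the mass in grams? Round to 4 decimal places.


mass = n * M
mass = 8.679 * 18.015
mass = 156.352185 g, rounded to 4 dp:

156.3522 g


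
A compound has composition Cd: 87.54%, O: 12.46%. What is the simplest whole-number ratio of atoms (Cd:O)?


Assume 100 g of compound, divide each mass% by atomic mass to get moles, then normalize by the smallest to get a raw atom ratio.
Moles per 100 g: Cd: 87.54/112.414 = 0.7787, O: 12.46/15.999 = 0.7788
Raw ratio (divide by min = 0.7787): Cd: 1.0, O: 1.0
Multiply by 1 to clear fractions: Cd: 1.0 ~= 1, O: 1.0 ~= 1
Reduce by GCD to get the simplest whole-number ratio:

1:1


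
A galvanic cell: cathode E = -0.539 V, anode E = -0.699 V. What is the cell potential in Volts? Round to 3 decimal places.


Standard cell potential: E_cell = E_cathode - E_anode.
E_cell = -0.539 - (-0.699)
E_cell = 0.16 V, rounded to 3 dp:

0.160 V


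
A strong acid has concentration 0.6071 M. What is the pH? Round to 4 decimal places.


A strong acid dissociates completely, so [H+] equals the given concentration.
pH = -log10([H+]) = -log10(0.6071)
pH = 0.21673977, rounded to 4 dp:

0.2167


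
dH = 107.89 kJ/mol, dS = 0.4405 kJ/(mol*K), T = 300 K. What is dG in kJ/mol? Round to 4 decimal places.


Gibbs: dG = dH - T*dS (consistent units, dS already in kJ/(mol*K)).
T*dS = 300 * 0.4405 = 132.15
dG = 107.89 - (132.15)
dG = -24.26 kJ/mol, rounded to 4 dp:

-24.2600 kJ/mol


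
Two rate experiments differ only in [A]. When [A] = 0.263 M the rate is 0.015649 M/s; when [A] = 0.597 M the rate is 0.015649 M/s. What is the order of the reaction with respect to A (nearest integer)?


Rate is proportional to [A]^n, so rate2/rate1 = ([A]2/[A]1)^n. Take logs to solve for n.
rate2/rate1 = 0.015649 / 0.015649 = 1.0
[A]2/[A]1 = 0.597 / 0.263 = 2.27
n = ln(1.0) / ln(2.27) = 0.0
Nearest integer order:

0


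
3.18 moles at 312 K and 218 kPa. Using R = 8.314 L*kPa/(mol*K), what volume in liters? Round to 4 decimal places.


PV = nRT, solve for V = nRT / P.
nRT = 3.18 * 8.314 * 312 = 8248.8182
V = 8248.8182 / 218
V = 37.8386156 L, rounded to 4 dp:

37.8386 L


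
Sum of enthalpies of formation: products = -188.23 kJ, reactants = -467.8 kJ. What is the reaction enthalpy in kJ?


dH_rxn = sum(dH_f products) - sum(dH_f reactants)
dH_rxn = -188.23 - (-467.8)
dH_rxn = 279.57 kJ:

279.57 kJ


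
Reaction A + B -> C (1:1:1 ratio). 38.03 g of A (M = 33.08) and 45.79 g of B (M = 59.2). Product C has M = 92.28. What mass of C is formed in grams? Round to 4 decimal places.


Find moles of each reactant; the smaller value is the limiting reagent in a 1:1:1 reaction, so moles_C equals moles of the limiter.
n_A = mass_A / M_A = 38.03 / 33.08 = 1.149637 mol
n_B = mass_B / M_B = 45.79 / 59.2 = 0.77348 mol
Limiting reagent: B (smaller), n_limiting = 0.77348 mol
mass_C = n_limiting * M_C = 0.77348 * 92.28
mass_C = 71.3767344 g, rounded to 4 dp:

71.3767 g


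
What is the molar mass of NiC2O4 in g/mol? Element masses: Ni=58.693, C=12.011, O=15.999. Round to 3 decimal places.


M = sum(count * atomic_mass) over atoms.
M = 1*58.693 + 2*12.011 + 4*15.999
M = 58.693 + 24.022 + 63.996
M = 146.711 g/mol, rounded to 3 dp:

146.711 g/mol


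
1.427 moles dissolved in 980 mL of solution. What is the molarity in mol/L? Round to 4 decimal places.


Convert volume to liters: V_L = V_mL / 1000.
V_L = 980 / 1000 = 0.98 L
M = n / V_L = 1.427 / 0.98
M = 1.45612245 mol/L, rounded to 4 dp:

1.4561 mol/L


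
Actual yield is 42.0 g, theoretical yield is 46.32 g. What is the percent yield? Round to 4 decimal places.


% yield = 100 * actual / theoretical
% yield = 100 * 42.0 / 46.32
% yield = 90.67357513 %, rounded to 4 dp:

90.6736 %


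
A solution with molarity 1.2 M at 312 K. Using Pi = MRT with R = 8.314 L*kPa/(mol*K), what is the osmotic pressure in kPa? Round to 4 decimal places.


Osmotic pressure (van't Hoff): Pi = M*R*T.
RT = 8.314 * 312 = 2593.968
Pi = 1.2 * 2593.968
Pi = 3112.7616 kPa, rounded to 4 dp:

3112.7616 kPa


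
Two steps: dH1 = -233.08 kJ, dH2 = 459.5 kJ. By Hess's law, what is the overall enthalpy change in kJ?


Hess's law: enthalpy is a state function, so add the step enthalpies.
dH_total = dH1 + dH2 = -233.08 + (459.5)
dH_total = 226.42 kJ:

226.42 kJ


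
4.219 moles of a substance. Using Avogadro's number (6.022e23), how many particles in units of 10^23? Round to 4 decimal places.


N = n * NA, then divide by 1e23 for the requested units.
N / 1e23 = n * 6.022
N / 1e23 = 4.219 * 6.022
N / 1e23 = 25.406818, rounded to 4 dp:

25.4068


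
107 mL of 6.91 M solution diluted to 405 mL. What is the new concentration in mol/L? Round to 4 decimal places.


Dilution: M1*V1 = M2*V2, solve for M2.
M2 = M1*V1 / V2
M2 = 6.91 * 107 / 405
M2 = 739.37 / 405
M2 = 1.82560494 mol/L, rounded to 4 dp:

1.8256 mol/L


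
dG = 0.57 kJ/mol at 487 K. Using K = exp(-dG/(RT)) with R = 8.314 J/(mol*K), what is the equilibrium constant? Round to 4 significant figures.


dG is in kJ/mol; multiply by 1000 to match R in J/(mol*K).
RT = 8.314 * 487 = 4048.918 J/mol
exponent = -dG*1000 / (RT) = -(0.57*1000) / 4048.918 = -0.14077835
K = exp(-0.14077835)
K = 0.86868183, rounded to 4 significant figures:

0.8687


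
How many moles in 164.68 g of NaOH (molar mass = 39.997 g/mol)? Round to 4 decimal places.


n = mass / M
n = 164.68 / 39.997
n = 4.1173088 mol, rounded to 4 dp:

4.1173 mol


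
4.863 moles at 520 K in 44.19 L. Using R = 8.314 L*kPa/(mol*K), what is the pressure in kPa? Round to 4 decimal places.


PV = nRT, solve for P = nRT / V.
nRT = 4.863 * 8.314 * 520 = 21024.1106
P = 21024.1106 / 44.19
P = 475.76625028 kPa, rounded to 4 dp:

475.7663 kPa


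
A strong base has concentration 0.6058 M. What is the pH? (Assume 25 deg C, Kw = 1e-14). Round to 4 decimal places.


A strong base dissociates completely, so [OH-] equals the given concentration.
pOH = -log10([OH-]) = -log10(0.6058) = 0.217671
pH = 14 - pOH = 14 - 0.217671
pH = 13.782329, rounded to 4 dp:

13.7823


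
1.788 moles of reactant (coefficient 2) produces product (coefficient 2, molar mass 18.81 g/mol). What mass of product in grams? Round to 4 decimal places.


Use the coefficient ratio to convert reactant moles to product moles, then multiply by the product's molar mass.
moles_P = moles_R * (coeff_P / coeff_R) = 1.788 * (2/2) = 1.788
mass_P = moles_P * M_P = 1.788 * 18.81
mass_P = 33.63228 g, rounded to 4 dp:

33.6323 g


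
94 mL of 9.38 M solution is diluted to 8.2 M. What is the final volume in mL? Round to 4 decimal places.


Dilution: M1*V1 = M2*V2, solve for V2.
V2 = M1*V1 / M2
V2 = 9.38 * 94 / 8.2
V2 = 881.72 / 8.2
V2 = 107.52682927 mL, rounded to 4 dp:

107.5268 mL


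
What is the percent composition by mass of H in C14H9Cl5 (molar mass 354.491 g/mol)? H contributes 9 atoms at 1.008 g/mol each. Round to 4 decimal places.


pct = 100 * (n_elem * M_elem) / M_total
mass_contribution = 9 * 1.008 = 9.072 g/mol
pct = 100 * 9.072 / 354.491
pct = 2.55916229 %, rounded to 4 dp:

2.5592 %


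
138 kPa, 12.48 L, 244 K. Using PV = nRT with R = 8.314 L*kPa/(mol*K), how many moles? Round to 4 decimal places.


PV = nRT, solve for n = PV / (RT).
PV = 138 * 12.48 = 1722.24
RT = 8.314 * 244 = 2028.616
n = 1722.24 / 2028.616
n = 0.8489729 mol, rounded to 4 dp:

0.8490 mol


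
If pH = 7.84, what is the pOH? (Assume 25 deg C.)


At 25 deg C, pH + pOH = 14.
pOH = 14 - pH = 14 - 7.84
pOH = 6.16:

6.16


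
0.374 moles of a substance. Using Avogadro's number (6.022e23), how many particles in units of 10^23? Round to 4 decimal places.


N = n * NA, then divide by 1e23 for the requested units.
N / 1e23 = n * 6.022
N / 1e23 = 0.374 * 6.022
N / 1e23 = 2.252228, rounded to 4 dp:

2.2522


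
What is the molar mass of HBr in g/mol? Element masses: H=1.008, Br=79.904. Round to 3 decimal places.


M = sum(count * atomic_mass) over atoms.
M = 1*1.008 + 1*79.904
M = 1.008 + 79.904
M = 80.912 g/mol, rounded to 3 dp:

80.912 g/mol


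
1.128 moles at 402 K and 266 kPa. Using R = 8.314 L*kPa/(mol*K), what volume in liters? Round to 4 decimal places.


PV = nRT, solve for V = nRT / P.
nRT = 1.128 * 8.314 * 402 = 3770.0332
V = 3770.0332 / 266
V = 14.17305714 L, rounded to 4 dp:

14.1731 L


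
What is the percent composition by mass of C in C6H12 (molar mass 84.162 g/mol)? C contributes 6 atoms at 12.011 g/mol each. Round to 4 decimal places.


pct = 100 * (n_elem * M_elem) / M_total
mass_contribution = 6 * 12.011 = 72.066 g/mol
pct = 100 * 72.066 / 84.162
pct = 85.62771797 %, rounded to 4 dp:

85.6277 %


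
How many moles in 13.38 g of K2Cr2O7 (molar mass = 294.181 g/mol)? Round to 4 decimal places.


n = mass / M
n = 13.38 / 294.181
n = 0.0454822 mol, rounded to 4 dp:

0.0455 mol


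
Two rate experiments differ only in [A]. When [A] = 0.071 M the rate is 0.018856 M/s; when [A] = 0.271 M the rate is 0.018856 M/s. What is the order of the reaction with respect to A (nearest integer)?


Rate is proportional to [A]^n, so rate2/rate1 = ([A]2/[A]1)^n. Take logs to solve for n.
rate2/rate1 = 0.018856 / 0.018856 = 1.0
[A]2/[A]1 = 0.271 / 0.071 = 3.8169
n = ln(1.0) / ln(3.8169) = 0.0
Nearest integer order:

0


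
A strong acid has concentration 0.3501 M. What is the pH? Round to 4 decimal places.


A strong acid dissociates completely, so [H+] equals the given concentration.
pH = -log10([H+]) = -log10(0.3501)
pH = 0.45580789, rounded to 4 dp:

0.4558


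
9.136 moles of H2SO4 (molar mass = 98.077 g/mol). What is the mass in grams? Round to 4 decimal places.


mass = n * M
mass = 9.136 * 98.077
mass = 896.031472 g, rounded to 4 dp:

896.0315 g


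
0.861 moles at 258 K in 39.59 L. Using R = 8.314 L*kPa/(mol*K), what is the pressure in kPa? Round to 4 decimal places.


PV = nRT, solve for P = nRT / V.
nRT = 0.861 * 8.314 * 258 = 1846.8553
P = 1846.8553 / 39.59
P = 46.64954029 kPa, rounded to 4 dp:

46.6495 kPa


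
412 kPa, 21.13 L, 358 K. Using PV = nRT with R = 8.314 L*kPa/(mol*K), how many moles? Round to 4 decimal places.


PV = nRT, solve for n = PV / (RT).
PV = 412 * 21.13 = 8705.56
RT = 8.314 * 358 = 2976.412
n = 8705.56 / 2976.412
n = 2.92485046 mol, rounded to 4 dp:

2.9249 mol


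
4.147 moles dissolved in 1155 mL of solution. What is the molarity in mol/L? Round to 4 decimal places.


Convert volume to liters: V_L = V_mL / 1000.
V_L = 1155 / 1000 = 1.155 L
M = n / V_L = 4.147 / 1.155
M = 3.59047619 mol/L, rounded to 4 dp:

3.5905 mol/L


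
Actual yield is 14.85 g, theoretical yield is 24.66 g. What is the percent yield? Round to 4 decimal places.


% yield = 100 * actual / theoretical
% yield = 100 * 14.85 / 24.66
% yield = 60.2189781 %, rounded to 4 dp:

60.2190 %


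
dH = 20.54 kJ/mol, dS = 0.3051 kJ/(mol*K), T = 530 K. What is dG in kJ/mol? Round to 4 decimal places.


Gibbs: dG = dH - T*dS (consistent units, dS already in kJ/(mol*K)).
T*dS = 530 * 0.3051 = 161.703
dG = 20.54 - (161.703)
dG = -141.163 kJ/mol, rounded to 4 dp:

-141.1630 kJ/mol


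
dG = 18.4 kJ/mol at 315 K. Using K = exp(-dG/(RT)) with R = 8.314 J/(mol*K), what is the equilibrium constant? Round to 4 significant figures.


dG is in kJ/mol; multiply by 1000 to match R in J/(mol*K).
RT = 8.314 * 315 = 2618.91 J/mol
exponent = -dG*1000 / (RT) = -(18.4*1000) / 2618.91 = -7.02582372
K = exp(-7.02582372)
K = 0.00088863523, rounded to 4 significant figures:

0.0008886


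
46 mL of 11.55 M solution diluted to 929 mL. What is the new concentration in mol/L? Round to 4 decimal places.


Dilution: M1*V1 = M2*V2, solve for M2.
M2 = M1*V1 / V2
M2 = 11.55 * 46 / 929
M2 = 531.3 / 929
M2 = 0.57190527 mol/L, rounded to 4 dp:

0.5719 mol/L


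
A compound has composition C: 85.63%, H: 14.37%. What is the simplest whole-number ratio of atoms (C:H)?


Assume 100 g of compound, divide each mass% by atomic mass to get moles, then normalize by the smallest to get a raw atom ratio.
Moles per 100 g: C: 85.63/12.011 = 7.1293, H: 14.37/1.008 = 14.256
Raw ratio (divide by min = 7.1293): C: 1.0, H: 2.0
Multiply by 1 to clear fractions: C: 1.0 ~= 1, H: 2.0 ~= 2
Reduce by GCD to get the simplest whole-number ratio:

1:2


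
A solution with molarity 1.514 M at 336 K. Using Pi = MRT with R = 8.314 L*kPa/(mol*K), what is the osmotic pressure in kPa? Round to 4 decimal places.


Osmotic pressure (van't Hoff): Pi = M*R*T.
RT = 8.314 * 336 = 2793.504
Pi = 1.514 * 2793.504
Pi = 4229.365056 kPa, rounded to 4 dp:

4229.3651 kPa


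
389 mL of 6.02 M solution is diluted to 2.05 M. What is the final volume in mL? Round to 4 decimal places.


Dilution: M1*V1 = M2*V2, solve for V2.
V2 = M1*V1 / M2
V2 = 6.02 * 389 / 2.05
V2 = 2341.78 / 2.05
V2 = 1142.33170732 mL, rounded to 4 dp:

1142.3317 mL


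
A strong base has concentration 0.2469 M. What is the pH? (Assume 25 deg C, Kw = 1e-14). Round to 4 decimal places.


A strong base dissociates completely, so [OH-] equals the given concentration.
pOH = -log10([OH-]) = -log10(0.2469) = 0.607479
pH = 14 - pOH = 14 - 0.607479
pH = 13.392521, rounded to 4 dp:

13.3925


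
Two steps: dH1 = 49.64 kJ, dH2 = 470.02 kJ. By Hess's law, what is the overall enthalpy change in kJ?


Hess's law: enthalpy is a state function, so add the step enthalpies.
dH_total = dH1 + dH2 = 49.64 + (470.02)
dH_total = 519.66 kJ:

519.66 kJ


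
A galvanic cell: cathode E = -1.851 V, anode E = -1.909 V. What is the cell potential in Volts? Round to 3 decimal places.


Standard cell potential: E_cell = E_cathode - E_anode.
E_cell = -1.851 - (-1.909)
E_cell = 0.058 V, rounded to 3 dp:

0.058 V


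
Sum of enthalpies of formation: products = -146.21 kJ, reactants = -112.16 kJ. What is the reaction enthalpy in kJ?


dH_rxn = sum(dH_f products) - sum(dH_f reactants)
dH_rxn = -146.21 - (-112.16)
dH_rxn = -34.05 kJ:

-34.05 kJ


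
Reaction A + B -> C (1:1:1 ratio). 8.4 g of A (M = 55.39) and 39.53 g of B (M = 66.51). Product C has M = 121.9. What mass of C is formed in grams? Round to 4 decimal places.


Find moles of each reactant; the smaller value is the limiting reagent in a 1:1:1 reaction, so moles_C equals moles of the limiter.
n_A = mass_A / M_A = 8.4 / 55.39 = 0.151652 mol
n_B = mass_B / M_B = 39.53 / 66.51 = 0.594347 mol
Limiting reagent: A (smaller), n_limiting = 0.151652 mol
mass_C = n_limiting * M_C = 0.151652 * 121.9
mass_C = 18.4863788 g, rounded to 4 dp:

18.4864 g


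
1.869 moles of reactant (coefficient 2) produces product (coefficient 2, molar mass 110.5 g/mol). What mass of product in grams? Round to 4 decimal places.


Use the coefficient ratio to convert reactant moles to product moles, then multiply by the product's molar mass.
moles_P = moles_R * (coeff_P / coeff_R) = 1.869 * (2/2) = 1.869
mass_P = moles_P * M_P = 1.869 * 110.5
mass_P = 206.5245 g, rounded to 4 dp:

206.5245 g


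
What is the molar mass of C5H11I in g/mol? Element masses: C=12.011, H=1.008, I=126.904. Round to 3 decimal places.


M = sum(count * atomic_mass) over atoms.
M = 5*12.011 + 11*1.008 + 1*126.904
M = 60.055 + 11.088 + 126.904
M = 198.047 g/mol, rounded to 3 dp:

198.047 g/mol


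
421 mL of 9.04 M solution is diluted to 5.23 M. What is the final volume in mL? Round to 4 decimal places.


Dilution: M1*V1 = M2*V2, solve for V2.
V2 = M1*V1 / M2
V2 = 9.04 * 421 / 5.23
V2 = 3805.84 / 5.23
V2 = 727.69407266 mL, rounded to 4 dp:

727.6941 mL


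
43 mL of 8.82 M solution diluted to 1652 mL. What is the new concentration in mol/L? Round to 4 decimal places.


Dilution: M1*V1 = M2*V2, solve for M2.
M2 = M1*V1 / V2
M2 = 8.82 * 43 / 1652
M2 = 379.26 / 1652
M2 = 0.22957627 mol/L, rounded to 4 dp:

0.2296 mol/L


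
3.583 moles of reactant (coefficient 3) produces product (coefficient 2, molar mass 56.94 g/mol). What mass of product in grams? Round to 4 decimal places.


Use the coefficient ratio to convert reactant moles to product moles, then multiply by the product's molar mass.
moles_P = moles_R * (coeff_P / coeff_R) = 3.583 * (2/3) = 2.388667
mass_P = moles_P * M_P = 2.388667 * 56.94
mass_P = 136.01069898 g, rounded to 4 dp:

136.0107 g
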